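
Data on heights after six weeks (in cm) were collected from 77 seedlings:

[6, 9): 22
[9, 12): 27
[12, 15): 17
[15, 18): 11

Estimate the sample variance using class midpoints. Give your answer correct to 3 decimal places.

9.384

Midpoints: 7.5, 10.5, 13.5, 16.5
n = 77, Σfm = 859.5, mean = 11.1623
Σfm² = 10307.25
Σf(m − x̄)² = Σfm² − (Σfm)²/n = 10307.25 − 859.5²/77 = 713.2208
Sample variance = 713.2208 / 76 = 9.3845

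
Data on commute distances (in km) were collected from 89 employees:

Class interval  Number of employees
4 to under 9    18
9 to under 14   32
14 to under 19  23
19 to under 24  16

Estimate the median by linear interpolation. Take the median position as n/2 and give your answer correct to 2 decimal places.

13.14

Cumulative frequencies: 18, 50, 73, 89
n = 89; position = n/2 = 44.5.
This falls in the class 9 to under 14: L = 9, F = 18, f = 32, h = 5.
Median ≈ 9 + ((44.5 − 18) / 32) × 5 = 13.1406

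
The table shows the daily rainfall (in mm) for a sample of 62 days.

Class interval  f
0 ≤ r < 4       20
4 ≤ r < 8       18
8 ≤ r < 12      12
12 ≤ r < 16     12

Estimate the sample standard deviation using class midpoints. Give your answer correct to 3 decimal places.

Midpoints: 2, 6, 10, 14
n = 62, Σfm = 436, mean = 7.0323
Σfm² = 4280
Σf(m − x̄)² = Σfm² − (Σfm)²/n = 4280 − 436²/62 = 1213.9355
Sample variance = 1213.9355 / 61 = 19.9006
Standard deviation = √19.9006 = 4.4610

4.461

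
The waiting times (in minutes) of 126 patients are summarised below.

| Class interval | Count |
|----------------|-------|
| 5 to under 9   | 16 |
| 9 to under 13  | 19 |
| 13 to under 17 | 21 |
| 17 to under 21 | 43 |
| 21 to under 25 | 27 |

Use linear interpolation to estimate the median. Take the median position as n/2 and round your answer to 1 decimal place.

17.7

Cumulative frequencies: 16, 35, 56, 99, 126
n = 126; position = n/2 = 63.
This falls in the class 17 to under 21: L = 17, F = 56, f = 43, h = 4.
Median ≈ 17 + ((63 − 56) / 43) × 4 = 17.6512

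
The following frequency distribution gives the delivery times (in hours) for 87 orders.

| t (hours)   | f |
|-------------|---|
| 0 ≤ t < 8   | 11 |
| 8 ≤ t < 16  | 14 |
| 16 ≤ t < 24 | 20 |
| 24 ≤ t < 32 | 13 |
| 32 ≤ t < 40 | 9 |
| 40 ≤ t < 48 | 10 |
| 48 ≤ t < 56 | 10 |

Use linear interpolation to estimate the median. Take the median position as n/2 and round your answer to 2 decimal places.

23.40

Cumulative frequencies: 11, 25, 45, 58, 67, 77, 87
n = 87; position = n/2 = 43.5.
This falls in the class 16 ≤ t < 24: L = 16, F = 25, f = 20, h = 8.
Median ≈ 16 + ((43.5 − 25) / 20) × 8 = 23.4000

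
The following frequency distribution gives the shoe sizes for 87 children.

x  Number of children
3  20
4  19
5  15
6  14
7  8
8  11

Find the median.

Cumulative frequencies: 20, 39, 54, 68, 76, 87
n = 87, so the median is the value in position (n+1)/2 = 44.
Position 44 falls at value 5.

5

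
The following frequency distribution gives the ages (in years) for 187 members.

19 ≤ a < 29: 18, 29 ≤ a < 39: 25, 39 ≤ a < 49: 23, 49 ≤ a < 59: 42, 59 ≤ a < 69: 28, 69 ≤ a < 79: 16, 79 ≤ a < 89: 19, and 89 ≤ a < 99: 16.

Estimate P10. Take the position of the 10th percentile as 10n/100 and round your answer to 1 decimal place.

29.3

Cumulative frequencies: 18, 43, 66, 108, 136, 152, 171, 187
n = 187; position = 10n/100 = 18.7.
This falls in the class 29 ≤ a < 39: L = 29, F = 18, f = 25, h = 10.
10th percentile ≈ 29 + ((18.7 − 18) / 25) × 10 = 29.2800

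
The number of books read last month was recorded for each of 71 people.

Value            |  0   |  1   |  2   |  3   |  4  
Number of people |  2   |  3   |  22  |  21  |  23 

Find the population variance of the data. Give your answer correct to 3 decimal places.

1.032

Values: 0, 1, 2, 3, 4
n = 71, Σfx = 202, mean = 2.8451
Σfx² = 648
Σf(x − x̄)² = Σfx² − (Σfx)²/n = 648 − 202²/71 = 73.2958
Population variance = 73.2958 / 71 = 1.0323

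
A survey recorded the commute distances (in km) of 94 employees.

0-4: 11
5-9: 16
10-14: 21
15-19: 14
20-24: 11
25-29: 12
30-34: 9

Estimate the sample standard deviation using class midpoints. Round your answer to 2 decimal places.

Midpoints: 2, 7, 12, 17, 22, 27, 32
n = 94, Σfm = 1478, mean = 15.7234
Σfm² = 31186
Σf(m − x̄)² = Σfm² − (Σfm)²/n = 31186 − 1478²/94 = 7946.8085
Sample variance = 7946.8085 / 93 = 85.4496
Standard deviation = √85.4496 = 9.2439

9.24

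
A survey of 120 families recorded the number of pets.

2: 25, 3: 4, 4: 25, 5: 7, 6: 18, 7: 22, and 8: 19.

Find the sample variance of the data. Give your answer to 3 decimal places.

4.555

Values: 2, 3, 4, 5, 6, 7, 8
n = 120, Σfx = 611, mean = 5.0917
Σfx² = 3653
Σf(x − x̄)² = Σfx² − (Σfx)²/n = 3653 − 611²/120 = 541.9917
Sample variance = 541.9917 / 119 = 4.5546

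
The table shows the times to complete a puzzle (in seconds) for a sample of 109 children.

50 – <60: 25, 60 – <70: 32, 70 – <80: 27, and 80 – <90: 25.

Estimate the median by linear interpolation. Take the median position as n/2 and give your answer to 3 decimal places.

Cumulative frequencies: 25, 57, 84, 109
n = 109; position = n/2 = 54.5.
This falls in the class 60 – <70: L = 60, F = 25, f = 32, h = 10.
Median ≈ 60 + ((54.5 − 25) / 32) × 10 = 69.2188

69.219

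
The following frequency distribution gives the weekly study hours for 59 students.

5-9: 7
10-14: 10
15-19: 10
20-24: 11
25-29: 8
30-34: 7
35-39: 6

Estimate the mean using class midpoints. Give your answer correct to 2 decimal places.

Midpoints: 7, 12, 17, 22, 27, 32, 37
Σfm = 7×7 + 10×12 + 10×17 + 11×22 + 8×27 + 7×32 + 6×37 = 1243
n = Σf = 59
Mean = 1243 / 59 = 21.0678

21.07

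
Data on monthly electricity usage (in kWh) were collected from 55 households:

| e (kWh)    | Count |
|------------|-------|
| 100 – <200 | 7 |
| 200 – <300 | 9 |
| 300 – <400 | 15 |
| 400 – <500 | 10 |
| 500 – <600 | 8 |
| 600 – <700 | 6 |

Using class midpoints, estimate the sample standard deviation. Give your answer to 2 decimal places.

Midpoints: 150, 250, 350, 450, 550, 650
n = 55, Σfm = 21350, mean = 388.1818
Σfm² = 9537500
Σf(m − x̄)² = Σfm² − (Σfm)²/n = 9537500 − 21350²/55 = 1249818.1818
Sample variance = 1249818.1818 / 54 = 23144.7811
Standard deviation = √23144.7811 = 152.1341

152.13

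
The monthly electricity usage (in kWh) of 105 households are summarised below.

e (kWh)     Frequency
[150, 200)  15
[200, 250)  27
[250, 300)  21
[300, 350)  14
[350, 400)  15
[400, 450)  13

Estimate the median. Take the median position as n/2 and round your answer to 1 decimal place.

Cumulative frequencies: 15, 42, 63, 77, 92, 105
n = 105; position = n/2 = 52.5.
This falls in the class [250, 300): L = 250, F = 42, f = 21, h = 50.
Median ≈ 250 + ((52.5 − 42) / 21) × 50 = 275.0000

275.0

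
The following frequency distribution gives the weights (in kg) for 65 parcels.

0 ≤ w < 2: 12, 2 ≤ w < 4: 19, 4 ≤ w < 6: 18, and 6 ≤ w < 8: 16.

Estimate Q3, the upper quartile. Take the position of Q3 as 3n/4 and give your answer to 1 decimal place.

6.0

Cumulative frequencies: 12, 31, 49, 65
n = 65; position = 3n/4 = 48.75.
This falls in the class 4 ≤ w < 6: L = 4, F = 31, f = 18, h = 2.
Upper quartile ≈ 4 + ((48.75 − 31) / 18) × 2 = 5.9722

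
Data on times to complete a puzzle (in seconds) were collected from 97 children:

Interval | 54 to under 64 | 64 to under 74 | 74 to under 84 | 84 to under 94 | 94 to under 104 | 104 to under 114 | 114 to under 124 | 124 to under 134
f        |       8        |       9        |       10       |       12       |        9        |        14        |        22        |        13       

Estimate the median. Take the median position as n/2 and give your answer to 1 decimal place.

Cumulative frequencies: 8, 17, 27, 39, 48, 62, 84, 97
n = 97; position = n/2 = 48.5.
This falls in the class 104 to under 114: L = 104, F = 48, f = 14, h = 10.
Median ≈ 104 + ((48.5 − 48) / 14) × 10 = 104.3571

104.4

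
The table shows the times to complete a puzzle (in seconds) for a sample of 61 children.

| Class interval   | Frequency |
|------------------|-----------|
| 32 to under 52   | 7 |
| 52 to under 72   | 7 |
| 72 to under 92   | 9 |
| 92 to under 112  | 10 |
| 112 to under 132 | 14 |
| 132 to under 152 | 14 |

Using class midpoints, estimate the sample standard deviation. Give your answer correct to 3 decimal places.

Midpoints: 42, 62, 82, 102, 122, 142
n = 61, Σfm = 6182, mean = 101.3443
Σfm² = 694484
Σf(m − x̄)² = Σfm² − (Σfm)²/n = 694484 − 6182²/61 = 67973.7705
Sample variance = 67973.7705 / 60 = 1132.8962
Standard deviation = √1132.8962 = 33.6585

33.659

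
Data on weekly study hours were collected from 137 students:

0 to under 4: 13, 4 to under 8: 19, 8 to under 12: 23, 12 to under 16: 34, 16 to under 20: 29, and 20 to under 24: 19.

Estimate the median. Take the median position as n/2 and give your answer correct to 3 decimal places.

13.588

Cumulative frequencies: 13, 32, 55, 89, 118, 137
n = 137; position = n/2 = 68.5.
This falls in the class 12 to under 16: L = 12, F = 55, f = 34, h = 4.
Median ≈ 12 + ((68.5 − 55) / 34) × 4 = 13.5882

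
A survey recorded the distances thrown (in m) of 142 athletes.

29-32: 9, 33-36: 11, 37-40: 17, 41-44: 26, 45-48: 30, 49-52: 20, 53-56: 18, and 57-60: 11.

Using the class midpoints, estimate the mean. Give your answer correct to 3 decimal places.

45.373

Midpoints: 30.5, 34.5, 38.5, 42.5, 46.5, 50.5, 54.5, 58.5
Σfm = 9×30.5 + 11×34.5 + 17×38.5 + 26×42.5 + 30×46.5 + 20×50.5 + 18×54.5 + 11×58.5 = 6443
n = Σf = 142
Mean = 6443 / 142 = 45.3732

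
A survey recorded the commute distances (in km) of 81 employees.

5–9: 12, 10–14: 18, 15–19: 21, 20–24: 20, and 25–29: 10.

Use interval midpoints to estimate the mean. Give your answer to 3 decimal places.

16.877

Midpoints: 7, 12, 17, 22, 27
Σfm = 12×7 + 18×12 + 21×17 + 20×22 + 10×27 = 1367
n = Σf = 81
Mean = 1367 / 81 = 16.8765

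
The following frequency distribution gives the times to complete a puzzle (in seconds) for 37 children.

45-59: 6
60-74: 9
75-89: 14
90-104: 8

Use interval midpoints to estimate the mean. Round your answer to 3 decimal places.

Midpoints: 52, 67, 82, 97
Σfm = 6×52 + 9×67 + 14×82 + 8×97 = 2839
n = Σf = 37
Mean = 2839 / 37 = 76.7297

76.730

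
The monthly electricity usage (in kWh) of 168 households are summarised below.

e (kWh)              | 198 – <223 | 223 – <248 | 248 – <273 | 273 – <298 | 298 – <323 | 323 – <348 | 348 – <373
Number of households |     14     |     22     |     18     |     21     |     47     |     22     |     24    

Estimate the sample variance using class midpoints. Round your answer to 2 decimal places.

Midpoints: 210.5, 235.5, 260.5, 285.5, 310.5, 335.5, 360.5
n = 168, Σfm = 49439, mean = 294.2798
Σfm² = 14900322
Σf(m − x̄)² = Σfm² − (Σfm)²/n = 14900322 − 49439²/168 = 351424.8512
Sample variance = 351424.8512 / 167 = 2104.3404

2104.34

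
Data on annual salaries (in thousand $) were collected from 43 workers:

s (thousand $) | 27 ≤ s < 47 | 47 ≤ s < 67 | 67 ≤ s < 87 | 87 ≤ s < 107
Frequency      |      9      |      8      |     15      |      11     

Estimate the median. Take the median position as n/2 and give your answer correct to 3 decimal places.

73.000

Cumulative frequencies: 9, 17, 32, 43
n = 43; position = n/2 = 21.5.
This falls in the class 67 ≤ s < 87: L = 67, F = 17, f = 15, h = 20.
Median ≈ 67 + ((21.5 − 17) / 15) × 20 = 73.0000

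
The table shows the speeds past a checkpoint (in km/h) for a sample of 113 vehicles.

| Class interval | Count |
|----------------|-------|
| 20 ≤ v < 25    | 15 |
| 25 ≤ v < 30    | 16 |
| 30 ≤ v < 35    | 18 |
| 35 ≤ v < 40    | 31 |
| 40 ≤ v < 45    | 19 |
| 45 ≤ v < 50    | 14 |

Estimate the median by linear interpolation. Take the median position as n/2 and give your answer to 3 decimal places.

Cumulative frequencies: 15, 31, 49, 80, 99, 113
n = 113; position = n/2 = 56.5.
This falls in the class 35 ≤ v < 40: L = 35, F = 49, f = 31, h = 5.
Median ≈ 35 + ((56.5 − 49) / 31) × 5 = 36.2097

36.210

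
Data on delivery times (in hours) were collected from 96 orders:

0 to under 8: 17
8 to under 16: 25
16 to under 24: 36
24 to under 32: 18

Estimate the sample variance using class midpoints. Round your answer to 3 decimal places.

Midpoints: 4, 12, 20, 28
n = 96, Σfm = 1592, mean = 16.5833
Σfm² = 32384
Σf(m − x̄)² = Σfm² − (Σfm)²/n = 32384 − 1592²/96 = 5983.3333
Sample variance = 5983.3333 / 95 = 62.9825

62.982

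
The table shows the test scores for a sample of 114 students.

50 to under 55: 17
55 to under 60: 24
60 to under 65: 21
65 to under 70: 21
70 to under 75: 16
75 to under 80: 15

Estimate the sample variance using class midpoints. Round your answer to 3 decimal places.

Midpoints: 52.5, 57.5, 62.5, 67.5, 72.5, 77.5
n = 114, Σfm = 7325, mean = 64.2544
Σfm² = 478112.5
Σf(m − x̄)² = Σfm² − (Σfm)²/n = 478112.5 − 7325²/114 = 7449.1228
Sample variance = 7449.1228 / 113 = 65.9214

65.921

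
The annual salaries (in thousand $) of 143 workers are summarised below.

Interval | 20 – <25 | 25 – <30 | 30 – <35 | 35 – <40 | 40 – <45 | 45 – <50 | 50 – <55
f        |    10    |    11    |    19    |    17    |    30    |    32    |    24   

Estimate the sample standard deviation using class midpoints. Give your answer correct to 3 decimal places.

9.037

Midpoints: 22.5, 27.5, 32.5, 37.5, 42.5, 47.5, 52.5
n = 143, Σfm = 5837.5, mean = 40.8217
Σfm² = 249893.75
Σf(m − x̄)² = Σfm² − (Σfm)²/n = 249893.75 − 5837.5²/143 = 11597.2028
Sample variance = 11597.2028 / 142 = 81.6704
Standard deviation = √81.6704 = 9.0372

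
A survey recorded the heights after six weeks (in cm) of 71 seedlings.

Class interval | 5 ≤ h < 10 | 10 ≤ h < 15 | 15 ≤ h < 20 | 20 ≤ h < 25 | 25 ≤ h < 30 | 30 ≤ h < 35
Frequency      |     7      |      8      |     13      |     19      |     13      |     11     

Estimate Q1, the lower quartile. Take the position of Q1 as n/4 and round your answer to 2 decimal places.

Cumulative frequencies: 7, 15, 28, 47, 60, 71
n = 71; position = n/4 = 17.75.
This falls in the class 15 ≤ h < 20: L = 15, F = 15, f = 13, h = 5.
Lower quartile ≈ 15 + ((17.75 − 15) / 13) × 5 = 16.0577

16.06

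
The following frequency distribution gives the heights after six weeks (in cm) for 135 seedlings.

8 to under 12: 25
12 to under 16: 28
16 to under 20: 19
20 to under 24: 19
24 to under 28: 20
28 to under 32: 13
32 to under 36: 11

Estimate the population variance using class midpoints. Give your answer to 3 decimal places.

Midpoints: 10, 14, 18, 22, 26, 30, 34
n = 135, Σfm = 2686, mean = 19.8963
Σfm² = 61276
Σf(m − x̄)² = Σfm² − (Σfm)²/n = 61276 − 2686²/135 = 7834.5481
Population variance = 7834.5481 / 135 = 58.0337

58.034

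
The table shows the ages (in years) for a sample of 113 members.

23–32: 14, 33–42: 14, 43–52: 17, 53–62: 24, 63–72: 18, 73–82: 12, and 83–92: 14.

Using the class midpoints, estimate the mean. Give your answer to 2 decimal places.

57.23

Midpoints: 27.5, 37.5, 47.5, 57.5, 67.5, 77.5, 87.5
Σfm = 14×27.5 + 14×37.5 + 17×47.5 + 24×57.5 + 18×67.5 + 12×77.5 + 14×87.5 = 6467.5
n = Σf = 113
Mean = 6467.5 / 113 = 57.2345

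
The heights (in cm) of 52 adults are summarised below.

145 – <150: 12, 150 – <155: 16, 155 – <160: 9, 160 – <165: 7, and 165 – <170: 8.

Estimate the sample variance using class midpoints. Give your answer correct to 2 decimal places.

Midpoints: 147.5, 152.5, 157.5, 162.5, 167.5
n = 52, Σfm = 8105, mean = 155.8654
Σfm² = 1265725
Σf(m − x̄)² = Σfm² − (Σfm)²/n = 1265725 − 8105²/52 = 2436.0577
Sample variance = 2436.0577 / 51 = 47.7658

47.77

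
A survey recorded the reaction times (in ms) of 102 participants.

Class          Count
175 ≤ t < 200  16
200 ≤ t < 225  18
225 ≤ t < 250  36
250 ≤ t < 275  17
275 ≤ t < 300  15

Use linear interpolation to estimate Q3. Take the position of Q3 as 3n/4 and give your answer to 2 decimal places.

259.56

Cumulative frequencies: 16, 34, 70, 87, 102
n = 102; position = 3n/4 = 76.5.
This falls in the class 250 ≤ t < 275: L = 250, F = 70, f = 17, h = 25.
Upper quartile ≈ 250 + ((76.5 − 70) / 17) × 25 = 259.5588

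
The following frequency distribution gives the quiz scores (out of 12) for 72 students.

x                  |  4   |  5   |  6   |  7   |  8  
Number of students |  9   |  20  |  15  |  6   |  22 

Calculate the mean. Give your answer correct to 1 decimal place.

Values: 4, 5, 6, 7, 8
Σfx = 9×4 + 20×5 + 15×6 + 6×7 + 22×8 = 444
n = Σf = 72
Mean = 444 / 72 = 6.1667

6.2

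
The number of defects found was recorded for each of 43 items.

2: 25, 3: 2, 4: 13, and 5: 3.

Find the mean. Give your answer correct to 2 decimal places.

2.86

Values: 2, 3, 4, 5
Σfx = 25×2 + 2×3 + 13×4 + 3×5 = 123
n = Σf = 43
Mean = 123 / 43 = 2.8605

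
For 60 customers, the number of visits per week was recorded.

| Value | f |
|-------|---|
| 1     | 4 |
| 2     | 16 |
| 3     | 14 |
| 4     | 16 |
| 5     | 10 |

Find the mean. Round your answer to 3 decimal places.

3.200

Values: 1, 2, 3, 4, 5
Σfx = 4×1 + 16×2 + 14×3 + 16×4 + 10×5 = 192
n = Σf = 60
Mean = 192 / 60 = 3.2000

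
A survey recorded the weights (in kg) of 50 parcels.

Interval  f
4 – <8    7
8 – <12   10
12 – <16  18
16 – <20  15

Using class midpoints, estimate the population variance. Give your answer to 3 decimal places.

Midpoints: 6, 10, 14, 18
n = 50, Σfm = 664, mean = 13.2800
Σfm² = 9640
Σf(m − x̄)² = Σfm² − (Σfm)²/n = 9640 − 664²/50 = 822.0800
Population variance = 822.0800 / 50 = 16.4416

16.442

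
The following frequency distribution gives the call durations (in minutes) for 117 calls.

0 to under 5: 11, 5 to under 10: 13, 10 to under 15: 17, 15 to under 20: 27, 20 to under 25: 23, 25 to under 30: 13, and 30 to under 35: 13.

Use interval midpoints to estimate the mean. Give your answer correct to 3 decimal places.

Midpoints: 2.5, 7.5, 12.5, 17.5, 22.5, 27.5, 32.5
Σfm = 11×2.5 + 13×7.5 + 17×12.5 + 27×17.5 + 23×22.5 + 13×27.5 + 13×32.5 = 2107.5
n = Σf = 117
Mean = 2107.5 / 117 = 18.0128

18.013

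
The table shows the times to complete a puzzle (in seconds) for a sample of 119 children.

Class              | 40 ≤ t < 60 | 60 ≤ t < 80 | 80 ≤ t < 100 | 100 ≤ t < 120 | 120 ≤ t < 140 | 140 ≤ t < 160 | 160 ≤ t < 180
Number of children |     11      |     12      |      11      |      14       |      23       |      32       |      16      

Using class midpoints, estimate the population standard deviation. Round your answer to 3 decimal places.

Midpoints: 50, 70, 90, 110, 130, 150, 170
n = 119, Σfm = 14430, mean = 121.2605
Σfm² = 1915900
Σf(m − x̄)² = Σfm² − (Σfm)²/n = 1915900 − 14430²/119 = 166110.9244
Population variance = 166110.9244 / 119 = 1395.8901
Standard deviation = √1395.8901 = 37.3616

37.362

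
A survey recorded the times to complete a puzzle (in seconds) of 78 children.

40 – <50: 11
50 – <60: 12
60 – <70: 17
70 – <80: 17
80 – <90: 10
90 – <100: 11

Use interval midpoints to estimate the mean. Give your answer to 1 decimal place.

Midpoints: 45, 55, 65, 75, 85, 95
Σfm = 11×45 + 12×55 + 17×65 + 17×75 + 10×85 + 11×95 = 5430
n = Σf = 78
Mean = 5430 / 78 = 69.6154

69.6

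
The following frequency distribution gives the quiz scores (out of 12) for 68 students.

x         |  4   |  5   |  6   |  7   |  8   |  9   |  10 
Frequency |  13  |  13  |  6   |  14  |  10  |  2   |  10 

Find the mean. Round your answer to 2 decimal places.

Values: 4, 5, 6, 7, 8, 9, 10
Σfx = 13×4 + 13×5 + 6×6 + 14×7 + 10×8 + 2×9 + 10×10 = 449
n = Σf = 68
Mean = 449 / 68 = 6.6029

6.60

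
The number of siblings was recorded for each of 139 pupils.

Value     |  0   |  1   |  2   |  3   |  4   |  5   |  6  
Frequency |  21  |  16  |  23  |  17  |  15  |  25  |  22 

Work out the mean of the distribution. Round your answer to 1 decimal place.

Values: 0, 1, 2, 3, 4, 5, 6
Σfx = 21×0 + 16×1 + 23×2 + 17×3 + 15×4 + 25×5 + 22×6 = 430
n = Σf = 139
Mean = 430 / 139 = 3.0935

3.1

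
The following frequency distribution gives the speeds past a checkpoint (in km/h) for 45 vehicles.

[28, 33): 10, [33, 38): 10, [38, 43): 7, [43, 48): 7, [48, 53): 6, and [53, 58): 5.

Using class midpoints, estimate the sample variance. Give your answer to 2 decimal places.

Midpoints: 30.5, 35.5, 40.5, 45.5, 50.5, 55.5
n = 45, Σfm = 1842.5, mean = 40.9444
Σfm² = 78581.25
Σf(m − x̄)² = Σfm² − (Σfm)²/n = 78581.25 − 1842.5²/45 = 3141.1111
Sample variance = 3141.1111 / 44 = 71.3889

71.39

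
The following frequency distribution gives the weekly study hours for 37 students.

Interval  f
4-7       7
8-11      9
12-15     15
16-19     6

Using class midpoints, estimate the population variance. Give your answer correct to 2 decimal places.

15.22

Midpoints: 5.5, 9.5, 13.5, 17.5
n = 37, Σfm = 431.5, mean = 11.6622
Σfm² = 5595.25
Σf(m − x̄)² = Σfm² − (Σfm)²/n = 5595.25 − 431.5²/37 = 563.0270
Population variance = 563.0270 / 37 = 15.2169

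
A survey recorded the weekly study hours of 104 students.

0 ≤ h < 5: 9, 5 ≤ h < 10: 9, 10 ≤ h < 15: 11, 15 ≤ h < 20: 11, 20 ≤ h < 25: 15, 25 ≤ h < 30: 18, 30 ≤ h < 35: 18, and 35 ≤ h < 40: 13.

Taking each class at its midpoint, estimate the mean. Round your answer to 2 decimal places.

22.36

Midpoints: 2.5, 7.5, 12.5, 17.5, 22.5, 27.5, 32.5, 37.5
Σfm = 9×2.5 + 9×7.5 + 11×12.5 + 11×17.5 + 15×22.5 + 18×27.5 + 18×32.5 + 13×37.5 = 2325
n = Σf = 104
Mean = 2325 / 104 = 22.3558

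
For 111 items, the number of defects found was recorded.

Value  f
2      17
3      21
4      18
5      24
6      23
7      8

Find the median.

4

Cumulative frequencies: 17, 38, 56, 80, 103, 111
n = 111, so the median is the value in position (n+1)/2 = 56.
Position 56 falls at value 4.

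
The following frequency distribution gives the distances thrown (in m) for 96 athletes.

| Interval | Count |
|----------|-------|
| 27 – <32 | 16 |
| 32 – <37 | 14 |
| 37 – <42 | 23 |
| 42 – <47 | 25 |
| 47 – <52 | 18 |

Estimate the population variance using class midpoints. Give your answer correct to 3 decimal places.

Midpoints: 29.5, 34.5, 39.5, 44.5, 49.5
n = 96, Σfm = 3867, mean = 40.2812
Σfm² = 160084
Σf(m − x̄)² = Σfm² − (Σfm)²/n = 160084 − 3867²/96 = 4316.4062
Population variance = 4316.4062 / 96 = 44.9626

44.963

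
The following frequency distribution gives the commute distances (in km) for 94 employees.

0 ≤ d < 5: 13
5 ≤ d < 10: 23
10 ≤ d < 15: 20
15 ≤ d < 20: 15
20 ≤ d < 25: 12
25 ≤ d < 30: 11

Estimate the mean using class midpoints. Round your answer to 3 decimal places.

13.723

Midpoints: 2.5, 7.5, 12.5, 17.5, 22.5, 27.5
Σfm = 13×2.5 + 23×7.5 + 20×12.5 + 15×17.5 + 12×22.5 + 11×27.5 = 1290
n = Σf = 94
Mean = 1290 / 94 = 13.7234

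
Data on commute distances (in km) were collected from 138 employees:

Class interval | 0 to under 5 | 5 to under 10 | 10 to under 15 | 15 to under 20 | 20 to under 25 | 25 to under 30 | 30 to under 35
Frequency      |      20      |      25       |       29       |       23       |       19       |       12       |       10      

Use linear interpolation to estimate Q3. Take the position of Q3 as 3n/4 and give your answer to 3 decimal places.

21.711

Cumulative frequencies: 20, 45, 74, 97, 116, 128, 138
n = 138; position = 3n/4 = 103.5.
This falls in the class 20 to under 25: L = 20, F = 97, f = 19, h = 5.
Upper quartile ≈ 20 + ((103.5 − 97) / 19) × 5 = 21.7105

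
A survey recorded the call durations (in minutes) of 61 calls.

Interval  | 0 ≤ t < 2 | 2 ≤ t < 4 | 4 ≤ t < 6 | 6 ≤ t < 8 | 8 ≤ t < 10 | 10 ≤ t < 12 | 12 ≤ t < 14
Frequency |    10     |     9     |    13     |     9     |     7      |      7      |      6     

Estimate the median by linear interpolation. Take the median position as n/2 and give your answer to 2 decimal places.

5.77

Cumulative frequencies: 10, 19, 32, 41, 48, 55, 61
n = 61; position = n/2 = 30.5.
This falls in the class 4 ≤ t < 6: L = 4, F = 19, f = 13, h = 2.
Median ≈ 4 + ((30.5 − 19) / 13) × 2 = 5.7692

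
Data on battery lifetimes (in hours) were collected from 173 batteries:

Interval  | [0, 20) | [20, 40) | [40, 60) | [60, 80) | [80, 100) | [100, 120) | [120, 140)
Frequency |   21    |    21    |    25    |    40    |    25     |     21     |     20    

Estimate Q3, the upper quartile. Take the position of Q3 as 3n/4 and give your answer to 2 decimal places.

Cumulative frequencies: 21, 42, 67, 107, 132, 153, 173
n = 173; position = 3n/4 = 129.75.
This falls in the class [80, 100): L = 80, F = 107, f = 25, h = 20.
Upper quartile ≈ 80 + ((129.75 − 107) / 25) × 20 = 98.2000

98.20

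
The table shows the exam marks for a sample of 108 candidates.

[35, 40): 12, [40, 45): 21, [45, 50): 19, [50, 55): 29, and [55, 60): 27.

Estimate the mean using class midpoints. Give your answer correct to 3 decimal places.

49.259

Midpoints: 37.5, 42.5, 47.5, 52.5, 57.5
Σfm = 12×37.5 + 21×42.5 + 19×47.5 + 29×52.5 + 27×57.5 = 5320
n = Σf = 108
Mean = 5320 / 108 = 49.2593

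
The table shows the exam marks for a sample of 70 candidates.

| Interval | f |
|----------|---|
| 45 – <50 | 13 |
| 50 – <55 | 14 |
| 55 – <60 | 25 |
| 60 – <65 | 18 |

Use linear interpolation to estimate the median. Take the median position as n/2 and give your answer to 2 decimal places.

Cumulative frequencies: 13, 27, 52, 70
n = 70; position = n/2 = 35.
This falls in the class 55 – <60: L = 55, F = 27, f = 25, h = 5.
Median ≈ 55 + ((35 − 27) / 25) × 5 = 56.6000

56.60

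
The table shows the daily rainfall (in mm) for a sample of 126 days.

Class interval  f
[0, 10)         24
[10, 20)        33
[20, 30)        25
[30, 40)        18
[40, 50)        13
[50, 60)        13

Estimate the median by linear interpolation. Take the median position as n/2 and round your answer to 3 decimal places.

22.400

Cumulative frequencies: 24, 57, 82, 100, 113, 126
n = 126; position = n/2 = 63.
This falls in the class [20, 30): L = 20, F = 57, f = 25, h = 10.
Median ≈ 20 + ((63 − 57) / 25) × 10 = 22.4000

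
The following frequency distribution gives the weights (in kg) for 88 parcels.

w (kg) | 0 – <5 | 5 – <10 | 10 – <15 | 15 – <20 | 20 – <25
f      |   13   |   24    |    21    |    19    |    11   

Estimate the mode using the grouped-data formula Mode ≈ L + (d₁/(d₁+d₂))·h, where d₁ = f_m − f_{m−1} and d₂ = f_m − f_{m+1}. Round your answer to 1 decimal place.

Modal class: 5 – <10 (highest frequency 24).
d₁ = 24 − 13 = 11, d₂ = 24 − 21 = 3
Mode ≈ 5 + (11/(11+3)) × 5 = 5 + 3.9286 = 8.9286

8.9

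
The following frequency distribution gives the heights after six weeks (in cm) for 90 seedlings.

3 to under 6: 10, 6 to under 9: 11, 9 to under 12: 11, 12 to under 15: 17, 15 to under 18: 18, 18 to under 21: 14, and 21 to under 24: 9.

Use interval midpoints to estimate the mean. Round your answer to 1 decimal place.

13.8

Midpoints: 4.5, 7.5, 10.5, 13.5, 16.5, 19.5, 22.5
Σfm = 10×4.5 + 11×7.5 + 11×10.5 + 17×13.5 + 18×16.5 + 14×19.5 + 9×22.5 = 1245
n = Σf = 90
Mean = 1245 / 90 = 13.8333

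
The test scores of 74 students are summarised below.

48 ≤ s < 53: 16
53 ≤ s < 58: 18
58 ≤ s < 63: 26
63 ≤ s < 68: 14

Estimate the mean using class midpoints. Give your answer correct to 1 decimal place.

58.1

Midpoints: 50.5, 55.5, 60.5, 65.5
Σfm = 16×50.5 + 18×55.5 + 26×60.5 + 14×65.5 = 4297
n = Σf = 74
Mean = 4297 / 74 = 58.0676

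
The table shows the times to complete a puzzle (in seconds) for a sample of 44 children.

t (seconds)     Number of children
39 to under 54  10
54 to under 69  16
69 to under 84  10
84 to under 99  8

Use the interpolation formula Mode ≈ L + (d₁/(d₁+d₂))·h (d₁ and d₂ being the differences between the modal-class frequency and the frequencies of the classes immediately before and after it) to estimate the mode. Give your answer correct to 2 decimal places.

61.50

Modal class: 54 to under 69 (highest frequency 16).
d₁ = 16 − 10 = 6, d₂ = 16 − 10 = 6
Mode ≈ 54 + (6/(6+6)) × 15 = 54 + 7.5000 = 61.5000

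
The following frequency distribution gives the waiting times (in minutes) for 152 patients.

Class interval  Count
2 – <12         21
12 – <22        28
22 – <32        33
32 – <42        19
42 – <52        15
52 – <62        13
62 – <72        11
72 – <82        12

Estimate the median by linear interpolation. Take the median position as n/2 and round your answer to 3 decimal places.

30.182

Cumulative frequencies: 21, 49, 82, 101, 116, 129, 140, 152
n = 152; position = n/2 = 76.
This falls in the class 22 – <32: L = 22, F = 49, f = 33, h = 10.
Median ≈ 22 + ((76 − 49) / 33) × 10 = 30.1818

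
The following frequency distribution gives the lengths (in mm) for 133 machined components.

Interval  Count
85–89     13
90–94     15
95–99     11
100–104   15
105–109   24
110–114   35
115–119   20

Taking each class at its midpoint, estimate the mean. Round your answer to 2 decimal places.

104.78

Midpoints: 87, 92, 97, 102, 107, 112, 117
Σfm = 13×87 + 15×92 + 11×97 + 15×102 + 24×107 + 35×112 + 20×117 = 13936
n = Σf = 133
Mean = 13936 / 133 = 104.7820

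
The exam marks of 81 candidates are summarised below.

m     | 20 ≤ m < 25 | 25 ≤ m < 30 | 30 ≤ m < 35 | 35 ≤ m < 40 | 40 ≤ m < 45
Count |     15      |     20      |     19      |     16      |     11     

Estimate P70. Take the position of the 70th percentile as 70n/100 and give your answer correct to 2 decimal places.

35.84

Cumulative frequencies: 15, 35, 54, 70, 81
n = 81; position = 70n/100 = 56.7.
This falls in the class 35 ≤ m < 40: L = 35, F = 54, f = 16, h = 5.
70th percentile ≈ 35 + ((56.7 − 54) / 16) × 5 = 35.8438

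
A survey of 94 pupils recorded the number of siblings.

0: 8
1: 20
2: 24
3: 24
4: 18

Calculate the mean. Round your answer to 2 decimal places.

2.26

Values: 0, 1, 2, 3, 4
Σfx = 8×0 + 20×1 + 24×2 + 24×3 + 18×4 = 212
n = Σf = 94
Mean = 212 / 94 = 2.2553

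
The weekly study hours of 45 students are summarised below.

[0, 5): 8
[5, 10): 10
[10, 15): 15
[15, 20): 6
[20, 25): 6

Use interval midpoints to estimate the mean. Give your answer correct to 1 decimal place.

Midpoints: 2.5, 7.5, 12.5, 17.5, 22.5
Σfm = 8×2.5 + 10×7.5 + 15×12.5 + 6×17.5 + 6×22.5 = 522.5
n = Σf = 45
Mean = 522.5 / 45 = 11.6111

11.6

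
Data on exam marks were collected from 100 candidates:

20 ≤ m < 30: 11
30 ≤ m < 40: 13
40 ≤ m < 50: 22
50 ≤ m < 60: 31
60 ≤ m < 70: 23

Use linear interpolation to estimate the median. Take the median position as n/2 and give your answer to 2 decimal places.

Cumulative frequencies: 11, 24, 46, 77, 100
n = 100; position = n/2 = 50.
This falls in the class 50 ≤ m < 60: L = 50, F = 46, f = 31, h = 10.
Median ≈ 50 + ((50 − 46) / 31) × 10 = 51.2903

51.29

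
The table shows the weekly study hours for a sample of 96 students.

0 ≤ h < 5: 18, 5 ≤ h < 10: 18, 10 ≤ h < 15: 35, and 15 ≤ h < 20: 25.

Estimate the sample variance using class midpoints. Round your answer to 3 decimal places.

27.958

Midpoints: 2.5, 7.5, 12.5, 17.5
n = 96, Σfm = 1055, mean = 10.9896
Σfm² = 14250
Σf(m − x̄)² = Σfm² − (Σfm)²/n = 14250 − 1055²/96 = 2655.9896
Sample variance = 2655.9896 / 95 = 27.9578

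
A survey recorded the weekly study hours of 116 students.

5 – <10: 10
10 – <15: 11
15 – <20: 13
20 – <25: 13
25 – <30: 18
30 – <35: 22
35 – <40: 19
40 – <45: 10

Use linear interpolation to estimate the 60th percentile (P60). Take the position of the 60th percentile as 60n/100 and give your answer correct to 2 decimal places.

Cumulative frequencies: 10, 21, 34, 47, 65, 87, 106, 116
n = 116; position = 60n/100 = 69.6.
This falls in the class 30 – <35: L = 30, F = 65, f = 22, h = 5.
60th percentile ≈ 30 + ((69.6 − 65) / 22) × 5 = 31.0455

31.05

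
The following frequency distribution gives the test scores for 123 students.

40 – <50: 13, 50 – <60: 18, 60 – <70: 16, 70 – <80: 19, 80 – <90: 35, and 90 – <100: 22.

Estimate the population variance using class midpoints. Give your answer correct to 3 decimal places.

265.715

Midpoints: 45, 55, 65, 75, 85, 95
n = 123, Σfm = 9105, mean = 74.0244
Σfm² = 706675
Σf(m − x̄)² = Σfm² − (Σfm)²/n = 706675 − 9105²/123 = 32682.9268
Population variance = 32682.9268 / 123 = 265.7149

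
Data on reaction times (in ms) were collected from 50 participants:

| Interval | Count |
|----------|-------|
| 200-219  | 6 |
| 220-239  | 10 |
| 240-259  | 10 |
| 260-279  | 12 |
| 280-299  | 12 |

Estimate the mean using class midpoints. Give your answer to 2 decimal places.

255.10

Midpoints: 209.5, 229.5, 249.5, 269.5, 289.5
Σfm = 6×209.5 + 10×229.5 + 10×249.5 + 12×269.5 + 12×289.5 = 12755
n = Σf = 50
Mean = 12755 / 50 = 255.1000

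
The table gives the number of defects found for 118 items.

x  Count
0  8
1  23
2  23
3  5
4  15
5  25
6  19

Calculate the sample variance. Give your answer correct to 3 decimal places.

Values: 0, 1, 2, 3, 4, 5, 6
n = 118, Σfx = 383, mean = 3.2458
Σfx² = 1709
Σf(x − x̄)² = Σfx² − (Σfx)²/n = 1709 − 383²/118 = 465.8729
Sample variance = 465.8729 / 117 = 3.9818

3.982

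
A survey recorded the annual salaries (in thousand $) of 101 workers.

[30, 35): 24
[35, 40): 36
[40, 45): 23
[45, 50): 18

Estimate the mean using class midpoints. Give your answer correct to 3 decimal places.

39.233

Midpoints: 32.5, 37.5, 42.5, 47.5
Σfm = 24×32.5 + 36×37.5 + 23×42.5 + 18×47.5 = 3962.5
n = Σf = 101
Mean = 3962.5 / 101 = 39.2327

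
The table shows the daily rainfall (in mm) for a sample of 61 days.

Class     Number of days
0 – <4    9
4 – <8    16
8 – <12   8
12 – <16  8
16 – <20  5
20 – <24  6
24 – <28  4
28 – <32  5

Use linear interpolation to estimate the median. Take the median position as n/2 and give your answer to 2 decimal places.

Cumulative frequencies: 9, 25, 33, 41, 46, 52, 56, 61
n = 61; position = n/2 = 30.5.
This falls in the class 8 – <12: L = 8, F = 25, f = 8, h = 4.
Median ≈ 8 + ((30.5 − 25) / 8) × 4 = 10.7500

10.75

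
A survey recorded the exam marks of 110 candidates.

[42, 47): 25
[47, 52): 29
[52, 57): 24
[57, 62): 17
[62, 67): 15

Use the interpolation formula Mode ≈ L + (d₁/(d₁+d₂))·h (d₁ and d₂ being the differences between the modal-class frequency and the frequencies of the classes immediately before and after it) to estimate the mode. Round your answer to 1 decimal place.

Modal class: [47, 52) (highest frequency 29).
d₁ = 29 − 25 = 4, d₂ = 29 − 24 = 5
Mode ≈ 47 + (4/(4+5)) × 5 = 47 + 2.2222 = 49.2222

49.2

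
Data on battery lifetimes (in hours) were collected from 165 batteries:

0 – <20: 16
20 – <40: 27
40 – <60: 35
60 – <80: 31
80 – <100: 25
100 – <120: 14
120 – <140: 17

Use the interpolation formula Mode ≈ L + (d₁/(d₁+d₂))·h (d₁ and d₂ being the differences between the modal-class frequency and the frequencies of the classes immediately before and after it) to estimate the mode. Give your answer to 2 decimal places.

Modal class: 40 – <60 (highest frequency 35).
d₁ = 35 − 27 = 8, d₂ = 35 − 31 = 4
Mode ≈ 40 + (8/(8+4)) × 20 = 40 + 13.3333 = 53.3333

53.33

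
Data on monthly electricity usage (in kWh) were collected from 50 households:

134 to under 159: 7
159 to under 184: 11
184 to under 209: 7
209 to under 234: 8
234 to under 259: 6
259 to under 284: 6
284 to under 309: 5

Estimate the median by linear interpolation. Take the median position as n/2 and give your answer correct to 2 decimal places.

209.00

Cumulative frequencies: 7, 18, 25, 33, 39, 45, 50
n = 50; position = n/2 = 25.
This falls in the class 184 to under 209: L = 184, F = 18, f = 7, h = 25.
Median ≈ 184 + ((25 − 18) / 7) × 25 = 209.0000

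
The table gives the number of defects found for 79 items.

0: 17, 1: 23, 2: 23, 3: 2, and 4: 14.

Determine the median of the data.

1

Cumulative frequencies: 17, 40, 63, 65, 79
n = 79, so the median is the value in position (n+1)/2 = 40.
Position 40 falls at value 1.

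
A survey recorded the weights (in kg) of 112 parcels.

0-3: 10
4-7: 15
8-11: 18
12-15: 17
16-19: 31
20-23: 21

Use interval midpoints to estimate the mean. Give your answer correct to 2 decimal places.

Midpoints: 1.5, 5.5, 9.5, 13.5, 17.5, 21.5
Σfm = 10×1.5 + 15×5.5 + 18×9.5 + 17×13.5 + 31×17.5 + 21×21.5 = 1492
n = Σf = 112
Mean = 1492 / 112 = 13.3214

13.32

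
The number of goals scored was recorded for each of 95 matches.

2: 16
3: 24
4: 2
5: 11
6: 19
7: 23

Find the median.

Cumulative frequencies: 16, 40, 42, 53, 72, 95
n = 95, so the median is the value in position (n+1)/2 = 48.
Position 48 falls at value 5.

5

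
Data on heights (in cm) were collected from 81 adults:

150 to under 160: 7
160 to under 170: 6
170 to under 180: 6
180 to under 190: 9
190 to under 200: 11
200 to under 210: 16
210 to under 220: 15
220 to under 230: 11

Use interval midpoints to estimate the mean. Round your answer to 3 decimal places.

Midpoints: 155, 165, 175, 185, 195, 205, 215, 225
Σfm = 7×155 + 6×165 + 6×175 + 9×185 + 11×195 + 16×205 + 15×215 + 11×225 = 15915
n = Σf = 81
Mean = 15915 / 81 = 196.4815

196.481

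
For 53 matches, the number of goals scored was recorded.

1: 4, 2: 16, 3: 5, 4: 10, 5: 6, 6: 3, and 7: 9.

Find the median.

Cumulative frequencies: 4, 20, 25, 35, 41, 44, 53
n = 53, so the median is the value in position (n+1)/2 = 27.
Position 27 falls at value 4.

4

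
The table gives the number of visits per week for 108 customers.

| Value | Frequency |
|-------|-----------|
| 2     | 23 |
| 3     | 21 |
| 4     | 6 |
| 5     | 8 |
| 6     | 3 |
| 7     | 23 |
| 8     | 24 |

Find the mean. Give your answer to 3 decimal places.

Values: 2, 3, 4, 5, 6, 7, 8
Σfx = 23×2 + 21×3 + 6×4 + 8×5 + 3×6 + 23×7 + 24×8 = 544
n = Σf = 108
Mean = 544 / 108 = 5.0370

5.037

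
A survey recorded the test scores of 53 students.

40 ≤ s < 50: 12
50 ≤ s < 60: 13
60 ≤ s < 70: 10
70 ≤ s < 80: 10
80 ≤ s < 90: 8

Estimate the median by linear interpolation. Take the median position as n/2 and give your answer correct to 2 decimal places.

61.50

Cumulative frequencies: 12, 25, 35, 45, 53
n = 53; position = n/2 = 26.5.
This falls in the class 60 ≤ s < 70: L = 60, F = 25, f = 10, h = 10.
Median ≈ 60 + ((26.5 − 25) / 10) × 10 = 61.5000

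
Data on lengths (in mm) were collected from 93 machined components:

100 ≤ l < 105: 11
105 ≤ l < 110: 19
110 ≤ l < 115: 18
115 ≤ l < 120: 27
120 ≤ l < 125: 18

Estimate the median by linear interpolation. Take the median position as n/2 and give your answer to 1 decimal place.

Cumulative frequencies: 11, 30, 48, 75, 93
n = 93; position = n/2 = 46.5.
This falls in the class 110 ≤ l < 115: L = 110, F = 30, f = 18, h = 5.
Median ≈ 110 + ((46.5 − 30) / 18) × 5 = 114.5833

114.6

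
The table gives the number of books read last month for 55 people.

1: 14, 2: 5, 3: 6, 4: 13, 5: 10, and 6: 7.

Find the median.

4

Cumulative frequencies: 14, 19, 25, 38, 48, 55
n = 55, so the median is the value in position (n+1)/2 = 28.
Position 28 falls at value 4.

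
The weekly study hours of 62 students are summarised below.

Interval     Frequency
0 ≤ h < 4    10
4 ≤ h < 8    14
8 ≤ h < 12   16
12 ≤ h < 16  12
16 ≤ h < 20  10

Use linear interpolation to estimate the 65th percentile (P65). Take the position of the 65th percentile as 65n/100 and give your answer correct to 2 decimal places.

Cumulative frequencies: 10, 24, 40, 52, 62
n = 62; position = 65n/100 = 40.3.
This falls in the class 12 ≤ h < 16: L = 12, F = 40, f = 12, h = 4.
65th percentile ≈ 12 + ((40.3 − 40) / 12) × 4 = 12.1000

12.10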